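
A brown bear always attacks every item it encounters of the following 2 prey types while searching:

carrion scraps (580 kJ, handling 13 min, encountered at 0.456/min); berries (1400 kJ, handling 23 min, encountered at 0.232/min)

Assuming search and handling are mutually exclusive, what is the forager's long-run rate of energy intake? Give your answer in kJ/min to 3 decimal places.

48.050 kJ/min

R = (0.456×580 + 0.232×1400) / (1 + 0.456×13 + 0.232×23) = 589.3/12.26 = 48.05 kJ/min.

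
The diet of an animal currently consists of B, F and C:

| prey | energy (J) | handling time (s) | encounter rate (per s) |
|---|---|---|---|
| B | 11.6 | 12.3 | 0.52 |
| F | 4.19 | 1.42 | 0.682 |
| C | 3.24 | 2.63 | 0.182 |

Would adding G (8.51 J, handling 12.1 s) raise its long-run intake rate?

No

On B, F and C alone, R = ΣλE/(1+Σλh) = 9.479/8.843 = 1.072 J/s.
G: E/h = 8.51/12.1 = 0.7033 J/s.
Since 0.7033 < R, time spent handling G is better spent searching.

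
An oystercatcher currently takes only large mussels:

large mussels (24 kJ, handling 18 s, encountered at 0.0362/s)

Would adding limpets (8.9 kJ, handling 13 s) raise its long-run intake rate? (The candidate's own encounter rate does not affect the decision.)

Yes

On large mussels alone, R = ΣλE/(1+Σλh) = 0.8688/1.652 = 0.526 kJ/s.
Profitability of limpets: 8.9/13 = 0.6846 kJ/s.
Since 0.6846 > R, including limpets increases the long-run rate.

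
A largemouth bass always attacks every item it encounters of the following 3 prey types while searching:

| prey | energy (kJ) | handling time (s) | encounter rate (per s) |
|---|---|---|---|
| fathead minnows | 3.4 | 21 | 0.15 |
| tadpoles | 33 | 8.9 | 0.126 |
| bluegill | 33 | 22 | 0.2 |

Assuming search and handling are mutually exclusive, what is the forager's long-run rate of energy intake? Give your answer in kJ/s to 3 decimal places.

1.165 kJ/s

Energy encountered per unit search time: 0.15×3.4 + 0.126×33 + 0.2×33 = 11.27 kJ/s.
Handling time per unit search time: 0.15×21 + 0.126×8.9 + 0.2×22 = 8.671.
Rate = 11.27/(1 + 8.671) = 1.165 kJ/s.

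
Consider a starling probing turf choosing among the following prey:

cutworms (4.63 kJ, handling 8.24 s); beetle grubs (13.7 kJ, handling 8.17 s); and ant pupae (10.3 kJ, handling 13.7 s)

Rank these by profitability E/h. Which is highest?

beetle grubs

Profitability E/h (kJ/s): cutworms = 4.63/8.24 = 0.562, beetle grubs = 13.7/8.17 = 1.68, ant pupae = 10.3/13.7 = 0.752.
Ranked: beetle grubs > ant pupae > cutworms.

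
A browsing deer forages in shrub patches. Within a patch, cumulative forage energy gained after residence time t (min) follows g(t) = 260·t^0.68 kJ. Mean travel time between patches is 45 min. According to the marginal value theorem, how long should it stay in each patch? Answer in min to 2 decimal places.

95.63 min

Maximise g(t)/(T+t): set derivative to zero → g'(t)(T+t) = g(t).
g'(t) = 0.68·260·t^-0.32. Setting 0.68·260·t^-0.32 = 260·t^0.68/(45+t) gives 0.68(45+t) = t, so 0.32·t = 0.68×45.
t* = 0.68×45/0.32 = 95.63 min.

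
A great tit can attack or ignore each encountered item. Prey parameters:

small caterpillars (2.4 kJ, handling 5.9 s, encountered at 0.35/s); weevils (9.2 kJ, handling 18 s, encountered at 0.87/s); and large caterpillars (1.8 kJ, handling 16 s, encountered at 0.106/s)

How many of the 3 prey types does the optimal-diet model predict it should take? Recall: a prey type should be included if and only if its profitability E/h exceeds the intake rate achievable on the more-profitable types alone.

1

E/h in descending order: weevils 0.511, small caterpillars 0.407, large caterpillars 0.113 kJ/s. The optimal diet is the largest prefix of this list for which every included type satisfies E_i/h_i > R on the types above it.
Rate on top 1: 0.4804. small caterpillars: 0.407 < 0.4804 → exclude; stop.
Optimal diet: weevils — 1 of 3 types.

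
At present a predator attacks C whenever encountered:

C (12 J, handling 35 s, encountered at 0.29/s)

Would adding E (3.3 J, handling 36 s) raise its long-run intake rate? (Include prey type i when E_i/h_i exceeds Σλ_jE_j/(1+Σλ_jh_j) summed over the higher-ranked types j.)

Intake rate on the current diet: R = (0.29×12) / (1 + 0.29×35) = 3.48/11.15 = 0.3121 J/s.
E: E/h = 3.3/36 = 0.09167 J/s.
Since 0.09167 < R, time spent handling E is better spent searching.

No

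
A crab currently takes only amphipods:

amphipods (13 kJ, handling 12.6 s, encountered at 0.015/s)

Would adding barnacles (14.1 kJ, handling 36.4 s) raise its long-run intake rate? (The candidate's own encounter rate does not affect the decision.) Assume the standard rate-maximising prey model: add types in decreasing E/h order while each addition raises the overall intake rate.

Current rate: (0.015×13)/(1 + 0.015×12.6) = 0.164 kJ/s.
Profitability of barnacles: 14.1/36.4 = 0.3874 kJ/s.
Since 0.3874 > R, including barnacles increases the long-run rate.

Yes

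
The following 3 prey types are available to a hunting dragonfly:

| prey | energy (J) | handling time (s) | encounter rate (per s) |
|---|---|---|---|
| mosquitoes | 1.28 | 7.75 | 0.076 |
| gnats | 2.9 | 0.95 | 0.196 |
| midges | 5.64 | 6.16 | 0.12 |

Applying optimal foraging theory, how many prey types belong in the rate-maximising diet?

Profitabilities (E/h, J/s): gnats 3.05, midges 0.916, mosquitoes 0.165. Add prey in this order while the next type's profitability exceeds the intake rate on those already taken.
Rate on top 1: 0.4792. midges: 0.916 > 0.4792 → include.
Rate on top 2: 0.6467. mosquitoes: 0.165 < 0.6467 → exclude; stop.
Optimal diet: gnats, midges — 2 of 3 types.

2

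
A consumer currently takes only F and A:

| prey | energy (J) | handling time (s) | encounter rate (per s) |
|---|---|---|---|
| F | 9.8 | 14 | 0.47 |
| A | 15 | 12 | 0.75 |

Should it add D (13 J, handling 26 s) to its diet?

No

Intake rate on the current diet: R = (0.47×9.8 + 0.75×15) / (1 + 0.47×14 + 0.75×12) = 15.86/16.58 = 0.9563 J/s.
D: E/h = 13/26 = 0.5 J/s.
0.5 < 0.9563, so adding D would lower the average — exclude it.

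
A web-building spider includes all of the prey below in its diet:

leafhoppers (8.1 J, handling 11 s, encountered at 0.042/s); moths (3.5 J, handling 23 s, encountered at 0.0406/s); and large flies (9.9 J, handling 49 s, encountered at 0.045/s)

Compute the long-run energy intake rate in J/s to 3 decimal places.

0.202 J/s

Energy encountered per unit search time: 0.042×8.1 + 0.0406×3.5 + 0.045×9.9 = 0.9278 J/s.
Handling time per unit search time: 0.042×11 + 0.0406×23 + 0.045×49 = 3.601.
Rate = 0.9278/(1 + 3.601) = 0.2017 J/s.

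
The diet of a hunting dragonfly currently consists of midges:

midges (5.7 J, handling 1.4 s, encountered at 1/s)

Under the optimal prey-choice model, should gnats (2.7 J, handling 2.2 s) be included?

No

Current rate: (1×5.7)/(1 + 1×1.4) = 2.375 J/s.
Profitability of gnats: 2.7/2.2 = 1.227 J/s.
1.227 < 2.375, so adding gnats would lower the average — exclude it.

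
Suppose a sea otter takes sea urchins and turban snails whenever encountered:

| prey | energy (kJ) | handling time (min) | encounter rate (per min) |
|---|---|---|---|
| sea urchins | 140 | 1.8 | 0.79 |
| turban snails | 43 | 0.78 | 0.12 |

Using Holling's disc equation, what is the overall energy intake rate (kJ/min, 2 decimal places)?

46.02 kJ/min

R = (0.79×140 + 0.12×43) / (1 + 0.79×1.8 + 0.12×0.78) = 115.8/2.516 = 46.02 kJ/min.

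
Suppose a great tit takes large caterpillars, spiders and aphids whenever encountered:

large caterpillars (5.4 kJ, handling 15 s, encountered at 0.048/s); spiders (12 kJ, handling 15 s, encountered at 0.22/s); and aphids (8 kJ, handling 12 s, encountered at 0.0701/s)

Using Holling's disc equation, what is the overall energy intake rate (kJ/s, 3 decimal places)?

0.590 kJ/s

R = (0.048×5.4 + 0.22×12 + 0.0701×8) / (1 + 0.048×15 + 0.22×15 + 0.0701×12) = 3.46/5.861 = 0.5903 kJ/s.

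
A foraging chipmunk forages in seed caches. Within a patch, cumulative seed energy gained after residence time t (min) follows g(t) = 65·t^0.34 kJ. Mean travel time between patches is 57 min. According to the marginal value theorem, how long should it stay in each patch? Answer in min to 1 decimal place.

29.4 min

Optimal t* satisfies g'(t*) = g(t*)/(T + t*).
g'(t) = 0.34·65·t^-0.66. Setting 0.34·65·t^-0.66 = 65·t^0.34/(57+t) gives 0.34(57+t) = t, so 0.66·t = 0.34×57.
t* = 0.34×57/0.66 = 29.36 min.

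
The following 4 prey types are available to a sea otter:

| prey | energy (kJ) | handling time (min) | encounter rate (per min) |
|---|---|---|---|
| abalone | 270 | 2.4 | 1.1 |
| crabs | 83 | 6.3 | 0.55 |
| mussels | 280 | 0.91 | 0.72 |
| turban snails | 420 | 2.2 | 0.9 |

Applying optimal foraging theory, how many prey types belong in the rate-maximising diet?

2

E/h in descending order: mussels 308, turban snails 191, abalone 112, crabs 13.2 kJ/min. The optimal diet is the largest prefix of this list for which every included type satisfies E_i/h_i > R on the types above it.
Rate on top 1: 121.8. turban snails: 191 > 121.8 → include.
Rate on top 2: 159.4. abalone: 112 < 159.4 → exclude; stop.
Optimal diet: mussels, turban snails — 2 of 4 types.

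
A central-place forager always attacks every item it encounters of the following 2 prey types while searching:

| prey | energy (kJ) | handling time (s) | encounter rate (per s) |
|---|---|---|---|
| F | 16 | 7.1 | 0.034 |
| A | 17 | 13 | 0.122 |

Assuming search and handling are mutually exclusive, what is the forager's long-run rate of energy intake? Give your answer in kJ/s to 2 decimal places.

0.93 kJ/s

Energy encountered per unit search time: 0.034×16 + 0.122×17 = 2.618 kJ/s.
Handling time per unit search time: 0.034×7.1 + 0.122×13 = 1.827.
Rate = 2.618/(1 + 1.827) = 0.9259 kJ/s.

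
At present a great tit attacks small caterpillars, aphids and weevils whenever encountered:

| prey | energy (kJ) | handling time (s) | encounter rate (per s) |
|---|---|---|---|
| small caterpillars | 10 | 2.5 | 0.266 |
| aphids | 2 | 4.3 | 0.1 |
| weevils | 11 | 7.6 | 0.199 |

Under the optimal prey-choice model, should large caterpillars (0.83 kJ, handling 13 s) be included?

No

Current rate: (0.266×10 + 0.1×2 + 0.199×11)/(1 + 0.266×2.5 + 0.1×4.3 + 0.199×7.6) = 1.4 kJ/s.
Profitability of large caterpillars: 0.83/13 = 0.06385 kJ/s.
Since 0.06385 < R, time spent handling large caterpillars is better spent searching.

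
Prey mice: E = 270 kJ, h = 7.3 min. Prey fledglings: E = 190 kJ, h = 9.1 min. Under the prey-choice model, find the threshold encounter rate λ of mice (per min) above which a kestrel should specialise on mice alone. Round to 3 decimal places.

0.178 per min

At the threshold, the rate on mice alone equals the profitability of fledglings: λ·270/(1 + λ·7.3) = 190/9.1 = 20.88.
Rearranging, λ(270 − 20.88×7.3) = 20.88, so λ = 20.88/117.6 = 0.1776 per min.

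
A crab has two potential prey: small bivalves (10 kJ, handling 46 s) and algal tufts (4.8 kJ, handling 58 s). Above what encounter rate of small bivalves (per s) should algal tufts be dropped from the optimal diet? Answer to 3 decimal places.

Drop algal tufts once their profitability E₂/h₂ falls below the rate achievable on small bivalves alone: E₂/h₂ = λE₁/(1 + λh₁).
Solve for λ: λE₁h₂ = E₂(1 + λh₁) → λ(E₁h₂ − E₂h₁) = E₂ → λ = E₂/(E₁h₂ − E₂h₁).
λ = 4.8/(10×58 − 4.8×46) = 4.8/359.2 = 0.01336 per s.

0.013 per s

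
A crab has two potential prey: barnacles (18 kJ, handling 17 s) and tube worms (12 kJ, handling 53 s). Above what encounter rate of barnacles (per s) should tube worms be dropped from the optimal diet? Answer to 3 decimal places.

0.016 per s

At the threshold, the rate on barnacles alone equals the profitability of tube worms: λ·18/(1 + λ·17) = 12/53 = 0.2264.
Rearranging, λ(18 − 0.2264×17) = 0.2264, so λ = 0.2264/14.15 = 0.016 per s.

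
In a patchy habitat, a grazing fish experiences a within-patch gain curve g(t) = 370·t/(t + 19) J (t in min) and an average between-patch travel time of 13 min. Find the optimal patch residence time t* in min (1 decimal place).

By the marginal value theorem, leave when the instantaneous gain rate g'(t) equals the habitat-wide average g(t)/(T + t).
g'(t) = 370·19/(t + 19)². Setting 370·19/(t+19)² = 370t/[(t+19)(13+t)] gives 19(13+t) = t(t+19), so t² = 19×13 = 247.
t* = √247 = 15.72 min.

15.7 min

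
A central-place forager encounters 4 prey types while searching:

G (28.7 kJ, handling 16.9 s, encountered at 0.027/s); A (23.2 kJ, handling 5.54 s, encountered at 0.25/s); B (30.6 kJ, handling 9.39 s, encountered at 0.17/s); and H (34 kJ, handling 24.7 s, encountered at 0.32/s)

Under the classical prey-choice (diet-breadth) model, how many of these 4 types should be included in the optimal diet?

Profitabilities (E/h, kJ/s): A 4.19, B 3.26, G 1.7, H 1.38. Add prey in this order while the next type's profitability exceeds the intake rate on those already taken.
Rate on top 1: 2.432. B: 3.26 > 2.432 → include.
Rate on top 2: 2.763. G: 1.7 < 2.763 → exclude; stop.
Optimal diet: A, B — 2 of 4 types.

2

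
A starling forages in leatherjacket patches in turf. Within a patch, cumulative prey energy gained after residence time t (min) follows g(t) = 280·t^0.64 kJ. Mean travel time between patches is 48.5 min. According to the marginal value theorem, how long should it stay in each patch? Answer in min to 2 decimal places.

86.22 min

Maximise g(t)/(T+t): set derivative to zero → g'(t)(T+t) = g(t).
g'(t) = 0.64·280·t^-0.36. Setting 0.64·280·t^-0.36 = 280·t^0.64/(48.5+t) gives 0.64(48.5+t) = t, so 0.36·t = 0.64×48.5.
t* = 0.64×48.5/0.36 = 86.22 min.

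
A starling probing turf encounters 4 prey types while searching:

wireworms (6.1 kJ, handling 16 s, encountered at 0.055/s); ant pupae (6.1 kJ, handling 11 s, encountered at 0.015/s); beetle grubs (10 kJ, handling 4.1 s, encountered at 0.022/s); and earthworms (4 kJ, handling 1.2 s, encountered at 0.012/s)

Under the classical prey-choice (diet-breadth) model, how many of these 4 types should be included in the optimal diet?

4

Profitabilities (E/h, kJ/s): earthworms 3.33, beetle grubs 2.44, ant pupae 0.555, wireworms 0.381. Add prey in this order while the next type's profitability exceeds the intake rate on those already taken.
Rate on top 1: 0.04732. beetle grubs: 2.44 > 0.04732 → include.
Rate on top 2: 0.2426. ant pupae: 0.555 > 0.2426 → include.
Rate on top 3: 0.2832. wireworms: 0.381 > 0.2832 → include.
Optimal diet: earthworms, beetle grubs, ant pupae, wireworms — 4 of 4 types.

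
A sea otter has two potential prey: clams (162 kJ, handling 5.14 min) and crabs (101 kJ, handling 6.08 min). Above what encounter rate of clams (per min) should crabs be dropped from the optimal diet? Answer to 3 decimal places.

The zero-one rule: include crabs iff E₂/h₂ > λE₁/(1+λh₁). Equality gives the switch point.
λE₁h₂ = E₂ + λE₂h₁ ⇒ λ = E₂/(E₁h₂ − E₂h₁) = 101/(985 − 519.1) = 0.2168 per min.

0.217 per min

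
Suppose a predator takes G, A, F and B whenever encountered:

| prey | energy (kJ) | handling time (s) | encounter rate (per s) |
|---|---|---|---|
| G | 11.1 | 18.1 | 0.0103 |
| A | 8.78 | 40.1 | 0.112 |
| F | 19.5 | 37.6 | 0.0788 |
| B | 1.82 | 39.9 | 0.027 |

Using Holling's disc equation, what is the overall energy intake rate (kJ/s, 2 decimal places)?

0.28 kJ/s

R = Σλ_iE_i / (1 + Σλ_ih_i)
Numerator: 0.0103×11.1 + 0.112×8.78 + 0.0788×19.5 + 0.027×1.82 = 2.683
Denominator: 1 + 0.0103×18.1 + 0.112×40.1 + 0.0788×37.6 + 0.027×39.9 = 9.718
R = 2.683/9.718 = 0.2761 kJ/s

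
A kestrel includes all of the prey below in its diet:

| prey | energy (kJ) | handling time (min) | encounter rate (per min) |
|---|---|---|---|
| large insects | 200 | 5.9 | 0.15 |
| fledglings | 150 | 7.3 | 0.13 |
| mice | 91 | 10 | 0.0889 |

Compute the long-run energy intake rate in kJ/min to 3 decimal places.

R = Σλ_iE_i / (1 + Σλ_ih_i)
Numerator: 0.15×200 + 0.13×150 + 0.0889×91 = 57.59
Denominator: 1 + 0.15×5.9 + 0.13×7.3 + 0.0889×10 = 3.723
R = 57.59/3.723 = 15.47 kJ/min

15.469 kJ/min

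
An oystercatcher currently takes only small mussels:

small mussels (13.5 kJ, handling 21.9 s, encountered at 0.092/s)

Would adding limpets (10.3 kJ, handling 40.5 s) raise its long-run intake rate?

Current rate: (0.092×13.5)/(1 + 0.092×21.9) = 0.412 kJ/s.
limpets: E/h = 10.3/40.5 = 0.2543 kJ/s.
0.2543 < 0.412, so adding limpets would lower the average — exclude it.

No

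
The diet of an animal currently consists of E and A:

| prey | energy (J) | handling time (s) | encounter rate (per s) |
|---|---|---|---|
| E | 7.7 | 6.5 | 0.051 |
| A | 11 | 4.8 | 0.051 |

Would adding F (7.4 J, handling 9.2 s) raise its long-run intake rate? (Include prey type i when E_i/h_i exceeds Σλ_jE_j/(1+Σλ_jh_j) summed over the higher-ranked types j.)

On E and A alone, R = ΣλE/(1+Σλh) = 0.9537/1.576 = 0.605 J/s.
Profitability of F: 7.4/9.2 = 0.8043 J/s.
Since 0.8043 > R, including F increases the long-run rate.

Yes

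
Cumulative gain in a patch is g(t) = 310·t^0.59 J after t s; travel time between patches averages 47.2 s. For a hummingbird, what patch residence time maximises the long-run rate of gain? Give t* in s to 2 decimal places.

67.92 s

By the marginal value theorem, leave when the instantaneous gain rate g'(t) equals the habitat-wide average g(t)/(T + t).
g'(t) = 0.59·310·t^-0.41. Setting 0.59·310·t^-0.41 = 310·t^0.59/(47.2+t) gives 0.59(47.2+t) = t, so 0.41·t = 0.59×47.2.
t* = 0.59×47.2/0.41 = 67.92 s.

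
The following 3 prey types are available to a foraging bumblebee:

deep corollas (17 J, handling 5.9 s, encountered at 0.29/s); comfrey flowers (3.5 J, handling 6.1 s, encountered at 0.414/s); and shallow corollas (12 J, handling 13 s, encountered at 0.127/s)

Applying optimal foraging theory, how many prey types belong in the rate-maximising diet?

1

Rank by E/h (J/s): deep corollas 2.88, shallow corollas 0.923, comfrey flowers 0.574. Include each in turn until the next type's E/h falls below the running intake rate.
Rate on top 1: 1.819. shallow corollas: 0.923 < 1.819 → exclude; stop.
Optimal diet: deep corollas — 1 of 3 types.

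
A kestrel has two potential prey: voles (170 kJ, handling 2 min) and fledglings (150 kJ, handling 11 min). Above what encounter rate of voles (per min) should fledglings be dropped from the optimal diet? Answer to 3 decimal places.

0.096 per min

The zero-one rule: include fledglings iff E₂/h₂ > λE₁/(1+λh₁). Equality gives the switch point.
λE₁h₂ = E₂ + λE₂h₁ ⇒ λ = E₂/(E₁h₂ − E₂h₁) = 150/(1870 − 300) = 0.09554 per min.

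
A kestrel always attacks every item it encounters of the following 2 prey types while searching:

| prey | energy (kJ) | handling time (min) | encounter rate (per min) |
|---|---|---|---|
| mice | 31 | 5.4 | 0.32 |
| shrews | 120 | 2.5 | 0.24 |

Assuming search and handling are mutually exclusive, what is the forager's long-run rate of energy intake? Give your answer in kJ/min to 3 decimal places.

R = Σλ_iE_i / (1 + Σλ_ih_i)
Numerator: 0.32×31 + 0.24×120 = 38.72
Denominator: 1 + 0.32×5.4 + 0.24×2.5 = 3.328
R = 38.72/3.328 = 11.63 kJ/min

11.635 kJ/min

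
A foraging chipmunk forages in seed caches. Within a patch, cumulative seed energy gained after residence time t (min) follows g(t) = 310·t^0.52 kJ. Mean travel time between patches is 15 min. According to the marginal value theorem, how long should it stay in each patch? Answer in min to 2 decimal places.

Maximise g(t)/(T+t): set derivative to zero → g'(t)(T+t) = g(t).
g'(t) = 0.52·310·t^-0.48. Setting 0.52·310·t^-0.48 = 310·t^0.52/(15+t) gives 0.52(15+t) = t, so 0.48·t = 0.52×15.
t* = 0.52×15/0.48 = 16.25 min.

16.25 min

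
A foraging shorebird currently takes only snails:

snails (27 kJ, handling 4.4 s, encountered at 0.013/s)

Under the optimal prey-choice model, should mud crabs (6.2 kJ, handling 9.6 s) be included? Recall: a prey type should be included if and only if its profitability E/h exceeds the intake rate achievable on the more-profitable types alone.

On snails alone, R = ΣλE/(1+Σλh) = 0.351/1.057 = 0.332 kJ/s.
mud crabs: E/h = 6.2/9.6 = 0.6458 kJ/s.
Since 0.6458 > R, including mud crabs increases the long-run rate.

Yes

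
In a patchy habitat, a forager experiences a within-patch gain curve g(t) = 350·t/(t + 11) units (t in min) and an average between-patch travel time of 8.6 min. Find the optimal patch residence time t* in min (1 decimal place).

Optimal t* satisfies g'(t*) = g(t*)/(T + t*).
g'(t) = 350·11/(t + 11)². Setting 350·11/(t+11)² = 350t/[(t+11)(8.6+t)] gives 11(8.6+t) = t(t+11), so t² = 11×8.6 = 94.6.
t* = √94.6 = 9.726 min.

9.7 min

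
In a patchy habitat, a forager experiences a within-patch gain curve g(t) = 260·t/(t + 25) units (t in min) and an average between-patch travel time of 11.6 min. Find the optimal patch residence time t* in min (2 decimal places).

Maximise g(t)/(T+t): set derivative to zero → g'(t)(T+t) = g(t).
g'(t) = 260·25/(t + 25)². Setting 260·25/(t+25)² = 260t/[(t+25)(11.6+t)] gives 25(11.6+t) = t(t+25), so t² = 25×11.6 = 290.
t* = √290 = 17.03 min.

17.03 min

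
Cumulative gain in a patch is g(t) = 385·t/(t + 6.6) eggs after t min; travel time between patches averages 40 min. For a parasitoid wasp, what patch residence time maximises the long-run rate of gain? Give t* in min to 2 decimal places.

Optimal t* satisfies g'(t*) = g(t*)/(T + t*).
g'(t) = 385·6.6/(t + 6.6)². Setting 385·6.6/(t+6.6)² = 385t/[(t+6.6)(40+t)] gives 6.6(40+t) = t(t+6.6), so t² = 6.6×40 = 264.
t* = √264 = 16.25 min.

16.25 min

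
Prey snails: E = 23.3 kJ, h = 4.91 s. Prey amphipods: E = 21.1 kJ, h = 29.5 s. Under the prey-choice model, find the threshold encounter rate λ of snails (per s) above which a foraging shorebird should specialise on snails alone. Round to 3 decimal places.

0.036 per s

The zero-one rule: include amphipods iff E₂/h₂ > λE₁/(1+λh₁). Equality gives the switch point.
λE₁h₂ = E₂ + λE₂h₁ ⇒ λ = E₂/(E₁h₂ − E₂h₁) = 21.1/(687.4 − 103.6) = 0.03615 per s.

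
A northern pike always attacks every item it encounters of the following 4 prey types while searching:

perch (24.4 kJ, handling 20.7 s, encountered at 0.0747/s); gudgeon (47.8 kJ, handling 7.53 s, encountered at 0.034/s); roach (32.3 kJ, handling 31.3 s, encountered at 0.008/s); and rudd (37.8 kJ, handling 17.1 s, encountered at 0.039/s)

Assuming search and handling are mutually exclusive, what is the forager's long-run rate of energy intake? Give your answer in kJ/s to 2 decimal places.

1.39 kJ/s

R = (0.0747×24.4 + 0.034×47.8 + 0.008×32.3 + 0.039×37.8) / (1 + 0.0747×20.7 + 0.034×7.53 + 0.008×31.3 + 0.039×17.1) = 5.18/3.72 = 1.393 kJ/s.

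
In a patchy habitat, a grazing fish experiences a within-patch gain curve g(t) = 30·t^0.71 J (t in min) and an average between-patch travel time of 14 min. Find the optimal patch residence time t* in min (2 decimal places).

34.28 min

Optimal t* satisfies g'(t*) = g(t*)/(T + t*).
g'(t) = 0.71·30·t^-0.29. Setting 0.71·30·t^-0.29 = 30·t^0.71/(14+t) gives 0.71(14+t) = t, so 0.29·t = 0.71×14.
t* = 0.71×14/0.29 = 34.28 min.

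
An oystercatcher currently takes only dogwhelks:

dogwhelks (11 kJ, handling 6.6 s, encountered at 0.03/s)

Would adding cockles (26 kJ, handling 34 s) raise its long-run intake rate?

Yes

Intake rate on the current diet: R = (0.03×11) / (1 + 0.03×6.6) = 0.33/1.198 = 0.2755 kJ/s.
Profitability of cockles: 26/34 = 0.7647 kJ/s.
Since 0.7647 > R, including cockles increases the long-run rate.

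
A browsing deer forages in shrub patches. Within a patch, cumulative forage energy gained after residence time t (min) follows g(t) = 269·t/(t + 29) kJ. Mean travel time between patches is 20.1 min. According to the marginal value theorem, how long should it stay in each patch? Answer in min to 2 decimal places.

Optimal t* satisfies g'(t*) = g(t*)/(T + t*).
g'(t) = 269·29/(t + 29)². Setting 269·29/(t+29)² = 269t/[(t+29)(20.1+t)] gives 29(20.1+t) = t(t+29), so t² = 29×20.1 = 582.9.
t* = √582.9 = 24.14 min.

24.14 min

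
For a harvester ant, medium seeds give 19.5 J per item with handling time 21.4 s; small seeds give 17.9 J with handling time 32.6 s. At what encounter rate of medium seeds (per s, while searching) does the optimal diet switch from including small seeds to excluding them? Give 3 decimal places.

0.071 per s

At the threshold, the rate on medium seeds alone equals the profitability of small seeds: λ·19.5/(1 + λ·21.4) = 17.9/32.6 = 0.5491.
Rearranging, λ(19.5 − 0.5491×21.4) = 0.5491, so λ = 0.5491/7.75 = 0.07085 per s.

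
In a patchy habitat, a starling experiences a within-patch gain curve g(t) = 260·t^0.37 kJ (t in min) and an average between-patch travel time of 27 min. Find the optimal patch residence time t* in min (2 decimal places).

Optimal t* satisfies g'(t*) = g(t*)/(T + t*).
g'(t) = 0.37·260·t^-0.63. Setting 0.37·260·t^-0.63 = 260·t^0.37/(27+t) gives 0.37(27+t) = t, so 0.63·t = 0.37×27.
t* = 0.37×27/0.63 = 15.86 min.

15.86 min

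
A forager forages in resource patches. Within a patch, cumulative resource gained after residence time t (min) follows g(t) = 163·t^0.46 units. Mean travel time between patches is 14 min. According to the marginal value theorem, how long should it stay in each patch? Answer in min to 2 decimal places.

11.93 min

By the marginal value theorem, leave when the instantaneous gain rate g'(t) equals the habitat-wide average g(t)/(T + t).
g'(t) = 0.46·163·t^-0.54. Setting 0.46·163·t^-0.54 = 163·t^0.46/(14+t) gives 0.46(14+t) = t, so 0.54·t = 0.46×14.
t* = 0.46×14/0.54 = 11.93 min.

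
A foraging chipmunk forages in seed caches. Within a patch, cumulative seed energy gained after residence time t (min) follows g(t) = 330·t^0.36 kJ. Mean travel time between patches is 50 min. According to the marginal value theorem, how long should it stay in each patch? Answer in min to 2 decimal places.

Optimal t* satisfies g'(t*) = g(t*)/(T + t*).
g'(t) = 0.36·330·t^-0.64. Setting 0.36·330·t^-0.64 = 330·t^0.36/(50+t) gives 0.36(50+t) = t, so 0.64·t = 0.36×50.
t* = 0.36×50/0.64 = 28.12 min.

28.12 min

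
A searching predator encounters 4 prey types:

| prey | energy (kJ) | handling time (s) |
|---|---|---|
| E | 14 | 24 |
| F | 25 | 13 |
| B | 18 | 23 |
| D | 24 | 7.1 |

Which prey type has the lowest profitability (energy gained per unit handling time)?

In descending order of E/h:
D: 24/7.1 = 3.38 kJ/s
F: 25/13 = 1.92 kJ/s
B: 18/23 = 0.783 kJ/s
E: 14/24 = 0.583 kJ/s

E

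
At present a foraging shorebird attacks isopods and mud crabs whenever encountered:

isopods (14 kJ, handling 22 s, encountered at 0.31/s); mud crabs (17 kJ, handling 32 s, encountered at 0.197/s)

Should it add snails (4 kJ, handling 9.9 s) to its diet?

Current rate: (0.31×14 + 0.197×17)/(1 + 0.31×22 + 0.197×32) = 0.5444 kJ/s.
snails: E/h = 4/9.9 = 0.404 kJ/s.
Since 0.404 < R, time spent handling snails is better spent searching.

No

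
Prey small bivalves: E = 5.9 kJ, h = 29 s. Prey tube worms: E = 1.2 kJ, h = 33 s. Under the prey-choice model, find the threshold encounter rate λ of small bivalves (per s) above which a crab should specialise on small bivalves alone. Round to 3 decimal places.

0.008 per s

At the threshold, the rate on small bivalves alone equals the profitability of tube worms: λ·5.9/(1 + λ·29) = 1.2/33 = 0.03636.
Rearranging, λ(5.9 − 0.03636×29) = 0.03636, so λ = 0.03636/4.845 = 0.007505 per s.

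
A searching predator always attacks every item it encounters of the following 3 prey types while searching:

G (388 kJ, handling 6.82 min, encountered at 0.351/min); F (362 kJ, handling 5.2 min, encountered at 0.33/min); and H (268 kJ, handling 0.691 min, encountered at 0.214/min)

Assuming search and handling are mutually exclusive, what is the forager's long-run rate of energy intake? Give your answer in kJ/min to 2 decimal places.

59.53 kJ/min

R = Σλ_iE_i / (1 + Σλ_ih_i)
Numerator: 0.351×388 + 0.33×362 + 0.214×268 = 313
Denominator: 1 + 0.351×6.82 + 0.33×5.2 + 0.214×0.691 = 5.258
R = 313/5.258 = 59.53 kJ/min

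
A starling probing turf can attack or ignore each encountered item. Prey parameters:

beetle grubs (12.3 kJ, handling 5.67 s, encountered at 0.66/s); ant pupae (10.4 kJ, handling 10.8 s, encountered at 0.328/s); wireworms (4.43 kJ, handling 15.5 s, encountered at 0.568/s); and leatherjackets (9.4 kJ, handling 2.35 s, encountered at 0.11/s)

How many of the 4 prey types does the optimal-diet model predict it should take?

2

Profitabilities (E/h, kJ/s): leatherjackets 4, beetle grubs 2.17, ant pupae 0.963, wireworms 0.286. Add prey in this order while the next type's profitability exceeds the intake rate on those already taken.
Rate on top 1: 0.8216. beetle grubs: 2.17 > 0.8216 → include.
Rate on top 2: 1.83. ant pupae: 0.963 < 1.83 → exclude; stop.
Optimal diet: leatherjackets, beetle grubs — 2 of 4 types.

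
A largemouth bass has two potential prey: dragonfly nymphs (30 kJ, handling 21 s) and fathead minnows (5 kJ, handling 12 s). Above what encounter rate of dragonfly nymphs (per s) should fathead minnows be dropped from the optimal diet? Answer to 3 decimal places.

0.020 per s

Drop fathead minnows once their profitability E₂/h₂ falls below the rate achievable on dragonfly nymphs alone: E₂/h₂ = λE₁/(1 + λh₁).
Solve for λ: λE₁h₂ = E₂(1 + λh₁) → λ(E₁h₂ − E₂h₁) = E₂ → λ = E₂/(E₁h₂ − E₂h₁).
λ = 5/(30×12 − 5×21) = 5/255 = 0.01961 per s.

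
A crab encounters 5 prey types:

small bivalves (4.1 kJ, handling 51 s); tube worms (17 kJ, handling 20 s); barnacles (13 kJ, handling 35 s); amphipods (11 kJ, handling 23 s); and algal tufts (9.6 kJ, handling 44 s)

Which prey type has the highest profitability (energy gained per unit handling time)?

Profitability E/h (kJ/s): small bivalves = 4.1/51 = 0.0804, tube worms = 17/20 = 0.85, barnacles = 13/35 = 0.371, amphipods = 11/23 = 0.478, algal tufts = 9.6/44 = 0.218.
Ranked: tube worms > amphipods > barnacles > algal tufts > small bivalves.

tube worms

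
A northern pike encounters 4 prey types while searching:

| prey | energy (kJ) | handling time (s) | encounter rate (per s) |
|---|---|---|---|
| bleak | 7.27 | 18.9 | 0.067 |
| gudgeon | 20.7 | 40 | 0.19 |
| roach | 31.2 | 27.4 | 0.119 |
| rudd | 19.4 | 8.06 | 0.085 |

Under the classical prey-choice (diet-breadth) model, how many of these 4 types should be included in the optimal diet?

2

Rank by E/h (kJ/s): rudd 2.41, roach 1.14, gudgeon 0.517, bleak 0.385. Include each in turn until the next type's E/h falls below the running intake rate.
Rate on top 1: 0.9786. roach: 1.14 > 0.9786 → include.
Rate on top 2: 1.084. gudgeon: 0.517 < 1.084 → exclude; stop.
Optimal diet: rudd, roach — 2 of 4 types.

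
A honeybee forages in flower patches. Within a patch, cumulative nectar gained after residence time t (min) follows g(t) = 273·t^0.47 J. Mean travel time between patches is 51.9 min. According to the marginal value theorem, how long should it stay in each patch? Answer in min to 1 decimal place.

By the marginal value theorem, leave when the instantaneous gain rate g'(t) equals the habitat-wide average g(t)/(T + t).
g'(t) = 0.47·273·t^-0.53. Setting 0.47·273·t^-0.53 = 273·t^0.47/(51.9+t) gives 0.47(51.9+t) = t, so 0.53·t = 0.47×51.9.
t* = 0.47×51.9/0.53 = 46.02 min.

46.0 min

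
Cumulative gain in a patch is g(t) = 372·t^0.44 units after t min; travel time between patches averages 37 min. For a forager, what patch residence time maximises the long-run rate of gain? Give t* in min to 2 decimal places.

29.07 min

By the marginal value theorem, leave when the instantaneous gain rate g'(t) equals the habitat-wide average g(t)/(T + t).
g'(t) = 0.44·372·t^-0.56. Setting 0.44·372·t^-0.56 = 372·t^0.44/(37+t) gives 0.44(37+t) = t, so 0.56·t = 0.44×37.
t* = 0.44×37/0.56 = 29.07 min.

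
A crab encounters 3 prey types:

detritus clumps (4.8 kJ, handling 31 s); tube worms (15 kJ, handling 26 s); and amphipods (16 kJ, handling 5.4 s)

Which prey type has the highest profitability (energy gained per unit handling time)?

amphipods

In descending order of E/h:
amphipods: 16/5.4 = 2.96 kJ/s
tube worms: 15/26 = 0.577 kJ/s
detritus clumps: 4.8/31 = 0.155 kJ/s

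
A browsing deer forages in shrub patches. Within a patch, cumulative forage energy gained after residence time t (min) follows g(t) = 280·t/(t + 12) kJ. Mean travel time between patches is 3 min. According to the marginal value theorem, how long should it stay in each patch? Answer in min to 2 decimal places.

Optimal t* satisfies g'(t*) = g(t*)/(T + t*).
g'(t) = 280·12/(t + 12)². Setting 280·12/(t+12)² = 280t/[(t+12)(3+t)] gives 12(3+t) = t(t+12), so t² = 12×3 = 36.
t* = √36 = 6 min.

6.00 min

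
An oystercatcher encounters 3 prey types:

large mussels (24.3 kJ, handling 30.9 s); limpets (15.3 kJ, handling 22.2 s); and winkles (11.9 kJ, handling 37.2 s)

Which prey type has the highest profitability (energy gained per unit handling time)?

In descending order of E/h:
large mussels: 24.3/30.9 = 0.786 kJ/s
limpets: 15.3/22.2 = 0.689 kJ/s
winkles: 11.9/37.2 = 0.32 kJ/s

large mussels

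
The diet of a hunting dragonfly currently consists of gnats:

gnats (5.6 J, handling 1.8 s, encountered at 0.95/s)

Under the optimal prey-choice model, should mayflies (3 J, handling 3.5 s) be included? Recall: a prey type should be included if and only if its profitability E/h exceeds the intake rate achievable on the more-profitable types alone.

On gnats alone, R = ΣλE/(1+Σλh) = 5.32/2.71 = 1.963 J/s.
mayflies: E/h = 3/3.5 = 0.8571 J/s.
0.8571 < 1.963, so adding mayflies would lower the average — exclude it.

No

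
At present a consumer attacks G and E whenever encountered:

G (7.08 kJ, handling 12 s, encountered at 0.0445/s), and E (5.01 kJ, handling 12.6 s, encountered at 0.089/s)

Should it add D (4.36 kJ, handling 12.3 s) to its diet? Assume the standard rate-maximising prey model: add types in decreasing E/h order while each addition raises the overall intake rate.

On G and E alone, R = ΣλE/(1+Σλh) = 0.761/2.655 = 0.2866 kJ/s.
D: E/h = 4.36/12.3 = 0.3545 kJ/s.
Since 0.3545 > R, including D increases the long-run rate.

Yes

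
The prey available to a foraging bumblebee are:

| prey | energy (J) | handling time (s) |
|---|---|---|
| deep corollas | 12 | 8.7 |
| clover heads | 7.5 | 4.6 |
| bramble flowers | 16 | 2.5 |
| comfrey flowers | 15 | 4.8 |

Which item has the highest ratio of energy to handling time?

Profitability E/h (J/s): deep corollas = 12/8.7 = 1.38, clover heads = 7.5/4.6 = 1.63, bramble flowers = 16/2.5 = 6.4, comfrey flowers = 15/4.8 = 3.12.
Ranked: bramble flowers > comfrey flowers > clover heads > deep corollas.

bramble flowers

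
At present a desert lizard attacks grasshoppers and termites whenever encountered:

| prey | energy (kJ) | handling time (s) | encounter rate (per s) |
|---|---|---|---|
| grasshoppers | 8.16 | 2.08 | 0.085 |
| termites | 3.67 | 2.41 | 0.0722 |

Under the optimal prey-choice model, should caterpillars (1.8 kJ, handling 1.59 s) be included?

On grasshoppers and termites alone, R = ΣλE/(1+Σλh) = 0.9586/1.351 = 0.7096 kJ/s.
Profitability of caterpillars: 1.8/1.59 = 1.132 kJ/s.
1.132 > 0.7096, so adding caterpillars raises the average — include it.

Yes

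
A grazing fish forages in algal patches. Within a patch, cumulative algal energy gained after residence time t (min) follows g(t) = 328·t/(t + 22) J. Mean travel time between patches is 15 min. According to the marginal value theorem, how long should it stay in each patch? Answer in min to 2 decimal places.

Maximise g(t)/(T+t): set derivative to zero → g'(t)(T+t) = g(t).
g'(t) = 328·22/(t + 22)². Setting 328·22/(t+22)² = 328t/[(t+22)(15+t)] gives 22(15+t) = t(t+22), so t² = 22×15 = 330.
t* = √330 = 18.17 min.

18.17 min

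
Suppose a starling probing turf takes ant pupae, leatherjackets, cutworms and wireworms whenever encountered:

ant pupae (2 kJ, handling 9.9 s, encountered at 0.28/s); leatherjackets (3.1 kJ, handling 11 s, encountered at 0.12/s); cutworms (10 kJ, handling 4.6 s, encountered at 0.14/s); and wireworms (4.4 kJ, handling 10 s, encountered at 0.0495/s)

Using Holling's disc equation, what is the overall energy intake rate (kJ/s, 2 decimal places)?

R = (0.28×2 + 0.12×3.1 + 0.14×10 + 0.0495×4.4) / (1 + 0.28×9.9 + 0.12×11 + 0.14×4.6 + 0.0495×10) = 2.55/6.231 = 0.4092 kJ/s.

0.41 kJ/s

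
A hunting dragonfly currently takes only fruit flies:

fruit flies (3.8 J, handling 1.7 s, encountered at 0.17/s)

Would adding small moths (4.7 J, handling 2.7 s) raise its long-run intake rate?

On fruit flies alone, R = ΣλE/(1+Σλh) = 0.646/1.289 = 0.5012 J/s.
small moths: E/h = 4.7/2.7 = 1.741 J/s.
Since 1.741 > R, including small moths increases the long-run rate.

Yes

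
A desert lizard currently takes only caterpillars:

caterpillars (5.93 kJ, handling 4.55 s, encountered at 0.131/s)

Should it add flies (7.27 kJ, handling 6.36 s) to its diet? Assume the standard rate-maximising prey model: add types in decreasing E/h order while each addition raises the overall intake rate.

Yes

Current rate: (0.131×5.93)/(1 + 0.131×4.55) = 0.4867 kJ/s.
flies: E/h = 7.27/6.36 = 1.143 kJ/s.
1.143 > 0.4867, so adding flies raises the average — include it.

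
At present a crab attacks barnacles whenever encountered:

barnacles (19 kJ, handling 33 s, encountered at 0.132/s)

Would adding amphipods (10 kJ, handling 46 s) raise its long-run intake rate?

No

Intake rate on the current diet: R = (0.132×19) / (1 + 0.132×33) = 2.508/5.356 = 0.4683 kJ/s.
amphipods: E/h = 10/46 = 0.2174 kJ/s.
Since 0.2174 < R, time spent handling amphipods is better spent searching.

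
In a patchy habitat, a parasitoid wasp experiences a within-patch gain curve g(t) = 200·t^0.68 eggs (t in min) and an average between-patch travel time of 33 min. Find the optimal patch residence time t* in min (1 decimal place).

70.1 min

Optimal t* satisfies g'(t*) = g(t*)/(T + t*).
g'(t) = 0.68·200·t^-0.32. Setting 0.68·200·t^-0.32 = 200·t^0.68/(33+t) gives 0.68(33+t) = t, so 0.32·t = 0.68×33.
t* = 0.68×33/0.32 = 70.13 min.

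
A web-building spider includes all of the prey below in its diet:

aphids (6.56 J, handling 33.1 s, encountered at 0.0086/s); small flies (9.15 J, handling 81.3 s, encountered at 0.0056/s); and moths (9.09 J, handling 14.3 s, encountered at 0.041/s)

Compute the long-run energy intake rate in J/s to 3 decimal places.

0.206 J/s

R = (0.0086×6.56 + 0.0056×9.15 + 0.041×9.09) / (1 + 0.0086×33.1 + 0.0056×81.3 + 0.041×14.3) = 0.4803/2.326 = 0.2065 J/s.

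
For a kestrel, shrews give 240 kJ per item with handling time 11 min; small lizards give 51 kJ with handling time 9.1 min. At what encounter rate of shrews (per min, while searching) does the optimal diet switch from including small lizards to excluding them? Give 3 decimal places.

0.031 per min

At the threshold, the rate on shrews alone equals the profitability of small lizards: λ·240/(1 + λ·11) = 51/9.1 = 5.604.
Rearranging, λ(240 − 5.604×11) = 5.604, so λ = 5.604/178.4 = 0.03142 per min.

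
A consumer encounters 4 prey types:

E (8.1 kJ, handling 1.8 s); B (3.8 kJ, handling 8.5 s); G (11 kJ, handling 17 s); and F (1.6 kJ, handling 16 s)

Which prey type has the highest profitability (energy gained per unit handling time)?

In descending order of E/h:
E: 8.1/1.8 = 4.5 kJ/s
G: 11/17 = 0.647 kJ/s
B: 3.8/8.5 = 0.447 kJ/s
F: 1.6/16 = 0.1 kJ/s

E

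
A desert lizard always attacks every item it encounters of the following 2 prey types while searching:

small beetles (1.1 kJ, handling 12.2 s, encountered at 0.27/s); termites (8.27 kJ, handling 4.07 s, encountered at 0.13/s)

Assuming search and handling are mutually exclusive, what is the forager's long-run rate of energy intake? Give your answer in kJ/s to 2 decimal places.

0.28 kJ/s

R = Σλ_iE_i / (1 + Σλ_ih_i)
Numerator: 0.27×1.1 + 0.13×8.27 = 1.372
Denominator: 1 + 0.27×12.2 + 0.13×4.07 = 4.823
R = 1.372/4.823 = 0.2845 kJ/s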